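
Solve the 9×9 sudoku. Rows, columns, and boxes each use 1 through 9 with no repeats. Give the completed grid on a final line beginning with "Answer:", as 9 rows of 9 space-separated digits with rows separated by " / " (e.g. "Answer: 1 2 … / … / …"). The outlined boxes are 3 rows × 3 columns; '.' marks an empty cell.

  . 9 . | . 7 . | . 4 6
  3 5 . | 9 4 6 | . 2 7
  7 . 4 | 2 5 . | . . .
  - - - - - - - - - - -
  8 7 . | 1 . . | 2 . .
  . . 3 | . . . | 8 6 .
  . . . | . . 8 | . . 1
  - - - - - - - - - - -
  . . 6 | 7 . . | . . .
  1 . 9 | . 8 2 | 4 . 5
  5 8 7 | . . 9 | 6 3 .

Step 1. [r6c1∈{2,4,6,9}] col 1 places 6 nowhere but r6c1, so r6c1=6.
Step 2. [r2c7∈{1}] only 1 remains possible at r2c7. So r2c7=1.
Step 3. [r7c6∈{1,3,4,5}] r7c6 is the only open cell in row 7 admitting 5, so r7c6=5.
Step 4. [r6c7∈{3,5,7,9}] 7 has one home in col 7: r6c7, so r6c7=7.
Step 5. [r4c9∈{3,4,9}] across box 6, 3 lands solely at r4c9 ⇒ r4c9=3.
Step 6. [r5c9∈{4,9}] r5c9 is the only open cell in col 9 admitting 4, so r5c9=4.
Step 7. [r1c3∈{1,2,8}] 1 has one home in col 3: r1c3, so r1c3=1.
Step 8. [r6c3∈{2,5}] 2 has one home in col 3: r6c3. So r6c3=2.
Step 9. [r7c2∈{2,3,4}] across col 2, 2 lands solely at r7c2 ⇒ r7c2=2.
Step 10. [r7c8∈{1,8,9}] in col 8, 1 fits only at r7c8. So r7c8=1.
Step 11. [r1c6∈{3}] r1c6's peers cover all but 3, so r1c6=3.
Step 12. [r3c8∈{8,9}] in col 8, 8 fits only at r3c8, so r3c8=8.
Step 13. [r3c9∈{9}] r3c9 has the single candidate 9, so r3c9=9.
Step 14. [r7c5∈{3}] r7c5 is down to just 3. So r7c5=3.
Step 15. [r6c5∈{9}] r6c5's peers cover all but 9 ⇒ r6c5=9.
Step 16. [r6c8∈{5}] r6c8 has the single candidate 5 ⇒ r6c8=5.
Step 17. [r6c4∈{3,4}] r6c4 is the only open cell in row 6 admitting 3. So r6c4=3.
Step 18. [r2c3∈{8}] only 8 remains possible at r2c3 ⇒ r2c3=8.
Step 19. [r6c2∈{4}] r6c2's peers cover all but 4. So r6c2=4.
Step 20. [r8c8∈{7}] nothing but 7 survives at r8c8. So r8c8=7.
Step 21. [r5c5∈{2}] r5c5 has the single candidate 2. So r5c5=2.
Step 22. [r9c5∈{1}] only 1 remains possible at r9c5, so r9c5=1.
Step 23. [r1c4∈{8}] only 8 remains possible at r1c4. So r1c4=8.
Step 24. [r7c9∈{8}] r7c9 is down to just 8. So r7c9=8.
Step 25. [r7c7∈{9}] r7c7's peers cover all but 9 ⇒ r7c7=9.
Step 26. [r8c4∈{6}] r8c4 has the single candidate 6 ⇒ r8c4=6.
Step 27. [r3c7∈{3}] r3c7 is down to just 3, so r3c7=3.
Step 28. [r5c1∈{9}] only 9 remains possible at r5c1, so r5c1=9.
Step 29. [r1c7∈{5}] r1c7 has the single candidate 5 ⇒ r1c7=5.
Step 30. [r8c2∈{3}] r8c2 has the single candidate 3, so r8c2=3.
Step 31. [r3c2∈{6}] r3c2 has the single candidate 6 ⇒ r3c2=6.
Step 32. [r4c8∈{9}] r4c8's peers cover all but 9 ⇒ r4c8=9.
Step 33. [r7c1∈{4}] nothing but 4 survives at r7c1. So r7c1=4.
Step 34. [r5c2∈{1}] r5c2's peers cover all but 1, so r5c2=1.
Step 35. [r3c6∈{1}] r3c6 is down to just 1 ⇒ r3c6=1.
Step 36. [r4c6∈{4}] only 4 remains possible at r4c6, so r4c6=4.
Step 37. [r9c4∈{4}] nothing but 4 survives at r9c4 ⇒ r9c4=4.
Step 38. [r5c4∈{5}] only 5 remains possible at r5c4, so r5c4=5.
Step 39. [r4c5∈{6}] only 6 remains possible at r4c5, so r4c5=6.
Step 40. [r4c3∈{5}] only 5 remains possible at r4c3 ⇒ r4c3=5.
Step 41. [r1c1∈{2}] r1c1 has the single candidate 2, so r1c1=2.
Step 42. [r5c6∈{7}] nothing but 7 survives at r5c6 ⇒ r5c6=7.
Step 43. [r9c9∈{2}] r9c9's peers cover all but 2, so r9c9=2.

Answer: 2 9 1 8 7 3 5 4 6 / 3 5 8 9 4 6 1 2 7 / 7 6 4 2 5 1 3 8 9 / 8 7 5 1 6 4 2 9 3 / 9 1 3 5 2 7 8 6 4 / 6 4 2 3 9 8 7 5 1 / 4 2 6 7 3 5 9 1 8 / 1 3 9 6 8 2 4 7 5 / 5 8 7 4 1 9 6 3 2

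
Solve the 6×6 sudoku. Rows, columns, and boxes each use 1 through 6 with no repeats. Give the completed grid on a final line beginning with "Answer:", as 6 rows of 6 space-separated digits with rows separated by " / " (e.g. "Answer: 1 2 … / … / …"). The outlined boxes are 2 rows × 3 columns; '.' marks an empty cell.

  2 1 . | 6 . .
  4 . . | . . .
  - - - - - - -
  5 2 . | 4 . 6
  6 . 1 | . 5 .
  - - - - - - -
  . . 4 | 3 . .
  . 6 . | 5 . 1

Step 1. [r3c3∈{3}] only 3 remains possible at r3c3, so r3c3=3.
Step 2. [r5c6∈{2}] only 2 remains possible at r5c6. So r5c6=2.
Step 3. [r1c6∈{3,4,5}] in col 6, 4 fits only at r1c6. So r1c6=4.
Step 4. [r2c5∈{1,2,3}] r2c5 is the only open cell in col 5 admitting 2 ⇒ r2c5=2.
Step 5. [r2c6∈{3,5}] 5 has one home in col 6: r2c6. So r2c6=5.
Step 6. [r1c5∈{3}] r1c5's peers cover all but 3 ⇒ r1c5=3.
Step 7. [r5c5∈{6}] r5c5 is down to just 6. So r5c5=6.
Step 8. [r6c5∈{4}] nothing but 4 survives at r6c5 ⇒ r6c5=4.
Step 9. [r1c3∈{5}] r1c3 has the single candidate 5. So r1c3=5.
Step 10. [r2c2∈{3}] only 3 remains possible at r2c2 ⇒ r2c2=3.
Step 11. [r5c2∈{5}] nothing but 5 survives at r5c2, so r5c2=5.
Step 12. [r3c5∈{1}] only 1 remains possible at r3c5, so r3c5=1.
Step 13. [r2c3∈{6}] only 6 remains possible at r2c3, so r2c3=6.
Step 14. [r4c6∈{3}] only 3 remains possible at r4c6. So r4c6=3.
Step 15. [r5c1∈{1}] r5c1's peers cover all but 1 ⇒ r5c1=1.
Step 16. [r4c2∈{4}] r4c2's peers cover all but 4, so r4c2=4.
Step 17. [r4c4∈{2}] r4c4's peers cover all but 2. So r4c4=2.
Step 18. [r2c4∈{1}] r2c4's peers cover all but 1 ⇒ r2c4=1.
Step 19. [r6c1∈{3}] r6c1 has the single candidate 3, so r6c1=3.
Step 20. [r6c3∈{2}] only 2 remains possible at r6c3. So r6c3=2.

Answer: 2 1 5 6 3 4 / 4 3 6 1 2 5 / 5 2 3 4 1 6 / 6 4 1 2 5 3 / 1 5 4 3 6 2 / 3 6 2 5 4 1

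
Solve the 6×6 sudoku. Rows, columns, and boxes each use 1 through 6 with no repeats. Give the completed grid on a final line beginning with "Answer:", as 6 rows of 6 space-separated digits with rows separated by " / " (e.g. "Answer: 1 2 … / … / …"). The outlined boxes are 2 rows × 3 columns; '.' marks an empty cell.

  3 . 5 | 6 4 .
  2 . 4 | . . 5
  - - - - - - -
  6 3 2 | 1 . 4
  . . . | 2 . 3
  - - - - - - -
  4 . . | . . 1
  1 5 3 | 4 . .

Step 1. [r6c6∈{2,6}] 6 has one home in col 6: r6c6 ⇒ r6c6=6.
Step 2. [r2c2∈{1,6}] row 2 places 6 nowhere but r2c2. So r2c2=6.
Step 3. [r3c5∈{5}] r3c5's peers cover all but 5, so r3c5=5.
Step 4. [r2c4∈{3}] r2c4 has the single candidate 3, so r2c4=3.
Step 5. [r4c3∈{1}] r4c3 has the single candidate 1 ⇒ r4c3=1.
Step 6. [r5c5∈{2,3}] across row 5, 3 lands solely at r5c5. So r5c5=3.
Step 7. [r4c2∈{4}] r4c2's peers cover all but 4. So r4c2=4.
Step 8. [r5c3∈{6}] r5c3 has the single candidate 6. So r5c3=6.
Step 9. [r4c5∈{6}] nothing but 6 survives at r4c5, so r4c5=6.
Step 10. [r5c4∈{5}] r5c4 is down to just 5 ⇒ r5c4=5.
Step 11. [r2c5∈{1}] r2c5 has the single candidate 1 ⇒ r2c5=1.
Step 12. [r1c2∈{1}] only 1 remains possible at r1c2, so r1c2=1.
Step 13. [r1c6∈{2}] nothing but 2 survives at r1c6 ⇒ r1c6=2.
Step 14. [r6c5∈{2}] only 2 remains possible at r6c5, so r6c5=2.
Step 15. [r4c1∈{5}] nothing but 5 survives at r4c1 ⇒ r4c1=5.
Step 16. [r5c2∈{2}] r5c2 is down to just 2. So r5c2=2.

Answer: 3 1 5 6 4 2 / 2 6 4 3 1 5 / 6 3 2 1 5 4 / 5 4 1 2 6 3 / 4 2 6 5 3 1 / 1 5 3 4 2 6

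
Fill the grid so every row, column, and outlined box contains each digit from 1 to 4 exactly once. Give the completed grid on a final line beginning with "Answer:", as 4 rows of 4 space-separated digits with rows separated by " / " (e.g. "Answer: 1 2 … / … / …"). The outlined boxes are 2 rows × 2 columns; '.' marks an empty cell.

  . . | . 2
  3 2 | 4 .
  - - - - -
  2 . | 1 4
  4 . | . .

Step 1. [r4c4∈{3}] only 3 remains possible at r4c4 ⇒ r4c4=3.
Step 2. [r4c2∈{1}] r4c2 is down to just 1, so r4c2=1.
Step 3. [r2c4∈{1}] r2c4 has the single candidate 1. So r2c4=1.
Step 4. [r1c1∈{1}] only 1 remains possible at r1c1, so r1c1=1.
Step 5. [r4c3∈{2}] only 2 remains possible at r4c3, so r4c3=2.
Step 6. [r3c2∈{3}] only 3 remains possible at r3c2. So r3c2=3.
Step 7. [r1c2∈{4}] only 4 remains possible at r1c2 ⇒ r1c2=4.
Step 8. [r1c3∈{3}] r1c3 is down to just 3 ⇒ r1c3=3.

Answer: 1 4 3 2 / 3 2 4 1 / 2 3 1 4 / 4 1 2 3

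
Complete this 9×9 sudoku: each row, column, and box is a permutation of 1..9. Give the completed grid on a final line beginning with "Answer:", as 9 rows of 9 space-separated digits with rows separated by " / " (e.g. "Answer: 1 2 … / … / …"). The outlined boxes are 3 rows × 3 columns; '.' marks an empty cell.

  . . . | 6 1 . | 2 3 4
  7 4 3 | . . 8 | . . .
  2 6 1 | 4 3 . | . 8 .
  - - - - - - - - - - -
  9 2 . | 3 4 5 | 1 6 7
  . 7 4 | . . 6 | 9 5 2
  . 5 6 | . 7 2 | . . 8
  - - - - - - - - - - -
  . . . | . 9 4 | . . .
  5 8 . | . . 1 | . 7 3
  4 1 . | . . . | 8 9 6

Step 1. [r8c4∈{2}] r8c4 is down to just 2 ⇒ r8c4=2.
Step 2. [r5c1∈{1,3,8}] 3 has one home in row 5: r5c1. So r5c1=3.
Step 3. [r7c7∈{5}] r7c7 is down to just 5, so r7c7=5.
Step 4. [r1c6∈{7,9}] row 1 places 7 nowhere but r1c6 ⇒ r1c6=7.
Step 5. [r9c3∈{2,7}] in row 9, 2 fits only at r9c3. So r9c3=2.
Step 6. [r3c9∈{5,9}] r3c9 is the only open cell in row 3 admitting 5 ⇒ r3c9=5.
Step 7. [r7c9∈{1}] only 1 remains possible at r7c9 ⇒ r7c9=1.
Step 8. [r6c4∈{1,9}] across row 6, 9 lands solely at r6c4. So r6c4=9.
Step 9. [r1c3∈{5,8,9}] 5 has one home in row 1: r1c3 ⇒ r1c3=5.
Step 10. [r2c4∈{5}] nothing but 5 survives at r2c4, so r2c4=5.
Step 11. [r7c4∈{7,8}] row 7 places 8 nowhere but r7c4. So r7c4=8.
Step 12. [r8c7∈{4}] r8c7 is down to just 4, so r8c7=4.
Step 13. [r8c3∈{9}] r8c3 has the single candidate 9. So r8c3=9.
Step 14. [r7c1∈{6}] nothing but 6 survives at r7c1 ⇒ r7c1=6.
Step 15. [r2c8∈{1}] nothing but 1 survives at r2c8 ⇒ r2c8=1.
Step 16. [r6c1∈{1}] only 1 remains possible at r6c1 ⇒ r6c1=1.
Step 17. [r1c2∈{9}] r1c2's peers cover all but 9. So r1c2=9.
Step 18. [r8c5∈{6}] r8c5's peers cover all but 6. So r8c5=6.
Step 19. [r7c8∈{2}] r7c8 is down to just 2, so r7c8=2.
Step 20. [r4c3∈{8}] nothing but 8 survives at r4c3, so r4c3=8.
Step 21. [r9c4∈{7}] r9c4's peers cover all but 7. So r9c4=7.
Step 22. [r5c4∈{1}] only 1 remains possible at r5c4, so r5c4=1.
Step 23. [r1c1∈{8}] r1c1 has the single candidate 8. So r1c1=8.
Step 24. [r7c2∈{3}] r7c2's peers cover all but 3 ⇒ r7c2=3.
Step 25. [r3c6∈{9}] r3c6 has the single candidate 9, so r3c6=9.
Step 26. [r6c7∈{3}] r6c7 has the single candidate 3, so r6c7=3.
Step 27. [r9c5∈{5}] r9c5 has the single candidate 5. So r9c5=5.
Step 28. [r5c5∈{8}] r5c5's peers cover all but 8. So r5c5=8.
Step 29. [r9c6∈{3}] only 3 remains possible at r9c6. So r9c6=3.
Step 30. [r3c7∈{7}] nothing but 7 survives at r3c7, so r3c7=7.
Step 31. [r6c8∈{4}] nothing but 4 survives at r6c8. So r6c8=4.
Step 32. [r2c9∈{9}] r2c9 has the single candidate 9 ⇒ r2c9=9.
Step 33. [r7c3∈{7}] only 7 remains possible at r7c3, so r7c3=7.
Step 34. [r2c7∈{6}] r2c7's peers cover all but 6, so r2c7=6.
Step 35. [r2c5∈{2}] r2c5's peers cover all but 2. So r2c5=2.

Answer: 8 9 5 6 1 7 2 3 4 / 7 4 3 5 2 8 6 1 9 / 2 6 1 4 3 9 7 8 5 / 9 2 8 3 4 5 1 6 7 / 3 7 4 1 8 6 9 5 2 / 1 5 6 9 7 2 3 4 8 / 6 3 7 8 9 4 5 2 1 / 5 8 9 2 6 1 4 7 3 / 4 1 2 7 5 3 8 9 6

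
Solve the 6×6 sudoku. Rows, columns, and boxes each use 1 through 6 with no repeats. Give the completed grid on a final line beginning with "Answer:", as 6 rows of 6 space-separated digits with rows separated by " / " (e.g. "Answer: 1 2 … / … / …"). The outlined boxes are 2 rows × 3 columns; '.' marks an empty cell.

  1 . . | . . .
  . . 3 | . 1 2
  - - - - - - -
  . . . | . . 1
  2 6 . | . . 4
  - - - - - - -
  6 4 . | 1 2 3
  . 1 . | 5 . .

Step 1. [r1c3∈{2,4,5,6}] across col 3, 6 lands solely at r1c3. So r1c3=6.
Step 2. [r3c2∈{3,5}] in col 2, 3 fits only at r3c2 ⇒ r3c2=3.
Step 3. [r2c1∈{4,5}] box 1 places 4 nowhere but r2c1 ⇒ r2c1=4.
Step 4. [r3c1∈{5}] r3c1 is down to just 5 ⇒ r3c1=5.
Step 5. [r6c5∈{4,6}] 4 has one home in row 6: r6c5. So r6c5=4.
Step 6. [r4c5∈{3,5}] across row 4, 5 lands solely at r4c5, so r4c5=5.
Step 7. [r1c5∈{3}] nothing but 3 survives at r1c5, so r1c5=3.
Step 8. [r3c5∈{6}] r3c5 has the single candidate 6 ⇒ r3c5=6.
Step 9. [r1c6∈{5}] only 5 remains possible at r1c6, so r1c6=5.
Step 10. [r2c2∈{5}] nothing but 5 survives at r2c2, so r2c2=5.
Step 11. [r4c4∈{3}] r4c4 is down to just 3, so r4c4=3.
Step 12. [r4c3∈{1}] nothing but 1 survives at r4c3. So r4c3=1.
Step 13. [r1c4∈{4}] r1c4 is down to just 4, so r1c4=4.
Step 14. [r6c1∈{3}] r6c1 has the single candidate 3, so r6c1=3.
Step 15. [r6c6∈{6}] r6c6 has the single candidate 6, so r6c6=6.
Step 16. [r1c2∈{2}] nothing but 2 survives at r1c2. So r1c2=2.
Step 17. [r3c3∈{4}] r3c3's peers cover all but 4 ⇒ r3c3=4.
Step 18. [r6c3∈{2}] nothing but 2 survives at r6c3. So r6c3=2.
Step 19. [r2c4∈{6}] r2c4 has the single candidate 6, so r2c4=6.
Step 20. [r3c4∈{2}] r3c4's peers cover all but 2. So r3c4=2.
Step 21. [r5c3∈{5}] only 5 remains possible at r5c3. So r5c3=5.

Answer: 1 2 6 4 3 5 / 4 5 3 6 1 2 / 5 3 4 2 6 1 / 2 6 1 3 5 4 / 6 4 5 1 2 3 / 3 1 2 5 4 6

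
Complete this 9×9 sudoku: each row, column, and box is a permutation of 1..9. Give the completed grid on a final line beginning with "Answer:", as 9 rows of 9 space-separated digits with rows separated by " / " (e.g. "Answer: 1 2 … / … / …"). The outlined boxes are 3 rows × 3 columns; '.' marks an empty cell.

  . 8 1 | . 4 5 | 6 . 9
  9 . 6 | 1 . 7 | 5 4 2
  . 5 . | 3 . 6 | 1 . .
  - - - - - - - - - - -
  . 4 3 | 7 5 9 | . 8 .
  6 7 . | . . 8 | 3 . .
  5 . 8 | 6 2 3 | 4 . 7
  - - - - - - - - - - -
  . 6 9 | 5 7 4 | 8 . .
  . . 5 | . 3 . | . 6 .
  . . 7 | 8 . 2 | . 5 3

Step 1. [r9c2∈{1}] r9c2's peers cover all but 1. So r9c2=1.
Step 2. [r6c8∈{1,9}] in row 6, 1 fits only at r6c8. So r6c8=1.
Step 3. [r4c7∈{2}] r4c7 has the single candidate 2 ⇒ r4c7=2.
Step 4. [r8c4∈{9}] only 9 remains possible at r8c4. So r8c4=9.
Step 5. [r9c1∈{4}] only 4 remains possible at r9c1 ⇒ r9c1=4.
Step 6. [r3c8∈{7}] r3c8's peers cover all but 7 ⇒ r3c8=7.
Step 7. [r3c1∈{2}] r3c1 is down to just 2, so r3c1=2.
Step 8. [r7c9∈{1}] r7c9 has the single candidate 1. So r7c9=1.
Step 9. [r2c2∈{3}] only 3 remains possible at r2c2, so r2c2=3.
Step 10. [r2c5∈{8}] r2c5 has the single candidate 8 ⇒ r2c5=8.
Step 11. [r5c8∈{9}] r5c8 has the single candidate 9, so r5c8=9.
Step 12. [r1c1∈{7}] r1c1's peers cover all but 7. So r1c1=7.
Step 13. [r8c6∈{1}] r8c6's peers cover all but 1, so r8c6=1.
Step 14. [r3c5∈{9}] r3c5 has the single candidate 9 ⇒ r3c5=9.
Step 15. [r4c1∈{1}] r4c1 is down to just 1, so r4c1=1.
Step 16. [r9c7∈{9}] r9c7 is down to just 9 ⇒ r9c7=9.
Step 17. [r3c9∈{8}] r3c9's peers cover all but 8 ⇒ r3c9=8.
Step 18. [r1c8∈{3}] r1c8 has the single candidate 3, so r1c8=3.
Step 19. [r3c3∈{4}] nothing but 4 survives at r3c3. So r3c3=4.
Step 20. [r5c4∈{4}] r5c4's peers cover all but 4. So r5c4=4.
Step 21. [r5c5∈{1}] r5c5 is down to just 1. So r5c5=1.
Step 22. [r1c4∈{2}] nothing but 2 survives at r1c4, so r1c4=2.
Step 23. [r8c9∈{4}] r8c9 is down to just 4. So r8c9=4.
Step 24. [r7c1∈{3}] nothing but 3 survives at r7c1 ⇒ r7c1=3.
Step 25. [r5c9∈{5}] only 5 remains possible at r5c9. So r5c9=5.
Step 26. [r5c3∈{2}] nothing but 2 survives at r5c3 ⇒ r5c3=2.
Step 27. [r7c8∈{2}] r7c8 is down to just 2. So r7c8=2.
Step 28. [r6c2∈{9}] only 9 remains possible at r6c2 ⇒ r6c2=9.
Step 29. [r8c1∈{8}] r8c1's peers cover all but 8. So r8c1=8.
Step 30. [r8c7∈{7}] r8c7 has the single candidate 7. So r8c7=7.
Step 31. [r4c9∈{6}] only 6 remains possible at r4c9 ⇒ r4c9=6.
Step 32. [r9c5∈{6}] r9c5 has the single candidate 6, so r9c5=6.
Step 33. [r8c2∈{2}] only 2 remains possible at r8c2 ⇒ r8c2=2.

Answer: 7 8 1 2 4 5 6 3 9 / 9 3 6 1 8 7 5 4 2 / 2 5 4 3 9 6 1 7 8 / 1 4 3 7 5 9 2 8 6 / 6 7 2 4 1 8 3 9 5 / 5 9 8 6 2 3 4 1 7 / 3 6 9 5 7 4 8 2 1 / 8 2 5 9 3 1 7 6 4 / 4 1 7 8 6 2 9 5 3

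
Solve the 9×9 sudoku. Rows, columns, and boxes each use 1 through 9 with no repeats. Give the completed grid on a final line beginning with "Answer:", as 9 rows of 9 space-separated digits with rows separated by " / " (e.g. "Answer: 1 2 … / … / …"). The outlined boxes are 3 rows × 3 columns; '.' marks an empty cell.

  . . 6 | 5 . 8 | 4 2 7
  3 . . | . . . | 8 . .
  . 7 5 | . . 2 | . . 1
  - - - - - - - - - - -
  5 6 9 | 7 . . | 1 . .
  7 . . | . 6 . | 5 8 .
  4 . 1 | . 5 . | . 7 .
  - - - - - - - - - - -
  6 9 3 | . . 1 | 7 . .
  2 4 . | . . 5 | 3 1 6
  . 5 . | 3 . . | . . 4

Step 1. [r4c5∈{2,3,4,8}] 8 has one home in row 4: r4c5. So r4c5=8.
Step 2. [r9c8∈{9}] r9c8 is down to just 9 ⇒ r9c8=9.
Step 3. [r4c9∈{2,3}] across row 4, 2 lands solely at r4c9 ⇒ r4c9=2.
Step 4. [r2c3∈{2,4}] r2c3 is the only open cell in col 3 admitting 4 ⇒ r2c3=4.
Step 5. [r5c4∈{1,2,4,9}] 1 has one home in row 5: r5c4. So r5c4=1.
Step 6. [r6c4∈{2,9}] 2 has one home in box 5: r6c4, so r6c4=2.
Step 7. [r3c8∈{3,6}] in box 3, 3 fits only at r3c8 ⇒ r3c8=3.
Step 8. [r2c8∈{5,6}] in col 8, 6 fits only at r2c8, so r2c8=6.
Step 9. [r2c4∈{9}] only 9 remains possible at r2c4 ⇒ r2c4=9.
Step 10. [r1c2∈{1}] r1c2 is down to just 1. So r1c2=1.
Step 11. [r5c6∈{3,4,9}] in row 5, 4 fits only at r5c6. So r5c6=4.
Step 12. [r5c9∈{3,9}] 9 has one home in row 5: r5c9. So r5c9=9.
Step 13. [r7c9∈{5,8}] across col 9, 8 lands solely at r7c9. So r7c9=8.
Step 14. [r7c5∈{2,4}] in row 7, 2 fits only at r7c5 ⇒ r7c5=2.
Step 15. [r9c5∈{7}] r9c5's peers cover all but 7 ⇒ r9c5=7.
Step 16. [r9c3∈{8}] r9c3's peers cover all but 8, so r9c3=8.
Step 17. [r5c2∈{2,3}] across row 5, 3 lands solely at r5c2, so r5c2=3.
Step 18. [r3c4∈{4,6}] across row 3, 6 lands solely at r3c4 ⇒ r3c4=6.
Step 19. [r3c7∈{9}] r3c7 is down to just 9 ⇒ r3c7=9.
Step 20. [r6c6∈{3,9}] in row 6, 9 fits only at r6c6. So r6c6=9.
Step 21. [r3c1∈{8}] r3c1 is down to just 8 ⇒ r3c1=8.
Step 22. [r2c6∈{7}] only 7 remains possible at r2c6, so r2c6=7.
Step 23. [r6c9∈{3}] r6c9's peers cover all but 3 ⇒ r6c9=3.
Step 24. [r4c6∈{3}] nothing but 3 survives at r4c6, so r4c6=3.
Step 25. [r7c8∈{5}] r7c8's peers cover all but 5 ⇒ r7c8=5.
Step 26. [r9c7∈{2}] r9c7's peers cover all but 2. So r9c7=2.
Step 27. [r8c4∈{8}] nothing but 8 survives at r8c4. So r8c4=8.
Step 28. [r1c5∈{3}] r1c5's peers cover all but 3. So r1c5=3.
Step 29. [r9c1∈{1}] r9c1 has the single candidate 1 ⇒ r9c1=1.
Step 30. [r6c7∈{6}] nothing but 6 survives at r6c7 ⇒ r6c7=6.
Step 31. [r2c5∈{1}] r2c5's peers cover all but 1. So r2c5=1.
Step 32. [r6c2∈{8}] only 8 remains possible at r6c2, so r6c2=8.
Step 33. [r1c1∈{9}] nothing but 9 survives at r1c1, so r1c1=9.
Step 34. [r2c9∈{5}] r2c9 has the single candidate 5 ⇒ r2c9=5.
Step 35. [r3c5∈{4}] r3c5's peers cover all but 4, so r3c5=4.
Step 36. [r7c4∈{4}] r7c4 is down to just 4, so r7c4=4.
Step 37. [r5c3∈{2}] r5c3 has the single candidate 2 ⇒ r5c3=2.
Step 38. [r4c8∈{4}] r4c8's peers cover all but 4 ⇒ r4c8=4.
Step 39. [r8c3∈{7}] r8c3 has the single candidate 7, so r8c3=7.
Step 40. [r9c6∈{6}] nothing but 6 survives at r9c6 ⇒ r9c6=6.
Step 41. [r8c5∈{9}] r8c5 is down to just 9. So r8c5=9.
Step 42. [r2c2∈{2}] nothing but 2 survives at r2c2. So r2c2=2.

Answer: 9 1 6 5 3 8 4 2 7 / 3 2 4 9 1 7 8 6 5 / 8 7 5 6 4 2 9 3 1 / 5 6 9 7 8 3 1 4 2 / 7 3 2 1 6 4 5 8 9 / 4 8 1 2 5 9 6 7 3 / 6 9 3 4 2 1 7 5 8 / 2 4 7 8 9 5 3 1 6 / 1 5 8 3 7 6 2 9 4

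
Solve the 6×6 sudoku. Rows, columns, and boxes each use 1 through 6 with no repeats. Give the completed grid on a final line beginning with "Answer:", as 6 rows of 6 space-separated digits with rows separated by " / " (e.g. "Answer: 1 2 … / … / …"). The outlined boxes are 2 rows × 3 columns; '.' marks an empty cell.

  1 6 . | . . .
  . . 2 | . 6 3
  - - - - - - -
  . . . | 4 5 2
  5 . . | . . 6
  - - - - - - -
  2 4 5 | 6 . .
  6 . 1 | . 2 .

Step 1. [r3c1∈{3}] r3c1 has the single candidate 3 ⇒ r3c1=3.
Step 2. [r5c5∈{1,3}] row 5 places 3 nowhere but r5c5. So r5c5=3.
Step 3. [r6c4∈{5}] r6c4 has the single candidate 5. So r6c4=5.
Step 4. [r1c5∈{4}] nothing but 4 survives at r1c5. So r1c5=4.
Step 5. [r4c5∈{1}] only 1 remains possible at r4c5. So r4c5=1.
Step 6. [r5c6∈{1}] nothing but 1 survives at r5c6. So r5c6=1.
Step 7. [r2c4∈{1}] nothing but 1 survives at r2c4. So r2c4=1.
Step 8. [r2c1∈{4}] r2c1's peers cover all but 4, so r2c1=4.
Step 9. [r4c2∈{2}] r4c2's peers cover all but 2. So r4c2=2.
Step 10. [r1c3∈{3}] r1c3's peers cover all but 3 ⇒ r1c3=3.
Step 11. [r2c2∈{5}] r2c2's peers cover all but 5. So r2c2=5.
Step 12. [r6c6∈{4}] r6c6 has the single candidate 4 ⇒ r6c6=4.
Step 13. [r4c4∈{3}] r4c4 is down to just 3. So r4c4=3.
Step 14. [r1c6∈{5}] r1c6's peers cover all but 5. So r1c6=5.
Step 15. [r4c3∈{4}] only 4 remains possible at r4c3. So r4c3=4.
Step 16. [r1c4∈{2}] only 2 remains possible at r1c4. So r1c4=2.
Step 17. [r6c2∈{3}] only 3 remains possible at r6c2 ⇒ r6c2=3.
Step 18. [r3c3∈{6}] r3c3 has the single candidate 6 ⇒ r3c3=6.
Step 19. [r3c2∈{1}] r3c2 has the single candidate 1, so r3c2=1.

Answer: 1 6 3 2 4 5 / 4 5 2 1 6 3 / 3 1 6 4 5 2 / 5 2 4 3 1 6 / 2 4 5 6 3 1 / 6 3 1 5 2 4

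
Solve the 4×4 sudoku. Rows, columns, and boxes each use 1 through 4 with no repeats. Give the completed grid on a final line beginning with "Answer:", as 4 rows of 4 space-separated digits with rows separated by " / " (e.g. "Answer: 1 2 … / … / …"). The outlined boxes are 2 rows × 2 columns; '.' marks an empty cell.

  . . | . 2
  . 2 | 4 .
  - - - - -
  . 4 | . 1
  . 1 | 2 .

Step 1. [r4c1∈{3}] only 3 remains possible at r4c1. So r4c1=3.
Step 2. [r1c3∈{1,3}] col 3 places 1 nowhere but r1c3, so r1c3=1.
Step 3. [r4c4∈{4}] r4c4 has the single candidate 4 ⇒ r4c4=4.
Step 4. [r2c1∈{1}] nothing but 1 survives at r2c1 ⇒ r2c1=1.
Step 5. [r1c1∈{4}] only 4 remains possible at r1c1, so r1c1=4.
Step 6. [r1c2∈{3}] nothing but 3 survives at r1c2 ⇒ r1c2=3.
Step 7. [r2c4∈{3}] r2c4's peers cover all but 3, so r2c4=3.
Step 8. [r3c1∈{2}] r3c1's peers cover all but 2 ⇒ r3c1=2.
Step 9. [r3c3∈{3}] nothing but 3 survives at r3c3. So r3c3=3.

Answer: 4 3 1 2 / 1 2 4 3 / 2 4 3 1 / 3 1 2 4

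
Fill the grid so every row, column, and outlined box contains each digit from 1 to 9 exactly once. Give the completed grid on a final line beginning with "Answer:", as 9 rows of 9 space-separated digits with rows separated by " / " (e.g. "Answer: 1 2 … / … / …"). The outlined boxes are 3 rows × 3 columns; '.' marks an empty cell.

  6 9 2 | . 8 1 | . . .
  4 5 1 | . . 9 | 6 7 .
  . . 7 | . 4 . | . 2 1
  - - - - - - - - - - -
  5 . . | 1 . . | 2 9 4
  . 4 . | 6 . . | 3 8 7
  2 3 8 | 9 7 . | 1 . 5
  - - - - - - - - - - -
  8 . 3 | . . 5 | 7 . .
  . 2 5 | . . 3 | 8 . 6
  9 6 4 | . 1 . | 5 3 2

Step 1. [r1c4∈{3,5,7}] 7 has one home in row 1: r1c4 ⇒ r1c4=7.
Step 2. [r8c4∈{4}] r8c4 is down to just 4. So r8c4=4.
Step 3. [r7c2∈{1}] only 1 remains possible at r7c2 ⇒ r7c2=1.
Step 4. [r7c4∈{2}] nothing but 2 survives at r7c4 ⇒ r7c4=2.
Step 5. [r2c4∈{3}] r2c4 has the single candidate 3, so r2c4=3.
Step 6. [r4c6∈{8}] r4c6's peers cover all but 8. So r4c6=8.
Step 7. [r1c8∈{4,5}] row 1 places 5 nowhere but r1c8, so r1c8=5.
Step 8. [r2c5∈{2}] nothing but 2 survives at r2c5. So r2c5=2.
Step 9. [r7c5∈{6,9}] in row 7, 6 fits only at r7c5. So r7c5=6.
Step 10. [r3c4∈{5}] r3c4's peers cover all but 5, so r3c4=5.
Step 11. [r7c8∈{4}] nothing but 4 survives at r7c8. So r7c8=4.
Step 12. [r5c3∈{9}] r5c3 has the single candidate 9 ⇒ r5c3=9.
Step 13. [r8c5∈{9}] r8c5 has the single candidate 9. So r8c5=9.
Step 14. [r3c2∈{8}] r3c2 has the single candidate 8 ⇒ r3c2=8.
Step 15. [r2c9∈{8}] r2c9 is down to just 8, so r2c9=8.
Step 16. [r5c5∈{5}] r5c5 has the single candidate 5. So r5c5=5.
Step 17. [r6c6∈{4}] r6c6 has the single candidate 4. So r6c6=4.
Step 18. [r5c1∈{1}] r5c1 is down to just 1, so r5c1=1.
Step 19. [r1c9∈{3}] nothing but 3 survives at r1c9, so r1c9=3.
Step 20. [r6c8∈{6}] r6c8's peers cover all but 6 ⇒ r6c8=6.
Step 21. [r4c3∈{6}] nothing but 6 survives at r4c3 ⇒ r4c3=6.
Step 22. [r8c1∈{7}] nothing but 7 survives at r8c1. So r8c1=7.
Step 23. [r4c5∈{3}] r4c5 has the single candidate 3. So r4c5=3.
Step 24. [r3c6∈{6}] r3c6 is down to just 6 ⇒ r3c6=6.
Step 25. [r8c8∈{1}] r8c8 is down to just 1, so r8c8=1.
Step 26. [r7c9∈{9}] only 9 remains possible at r7c9. So r7c9=9.
Step 27. [r3c7∈{9}] r3c7 has the single candidate 9, so r3c7=9.
Step 28. [r3c1∈{3}] r3c1 is down to just 3 ⇒ r3c1=3.
Step 29. [r9c4∈{8}] r9c4's peers cover all but 8 ⇒ r9c4=8.
Step 30. [r4c2∈{7}] r4c2's peers cover all but 7 ⇒ r4c2=7.
Step 31. [r1c7∈{4}] r1c7 is down to just 4 ⇒ r1c7=4.
Step 32. [r9c6∈{7}] r9c6's peers cover all but 7 ⇒ r9c6=7.
Step 33. [r5c6∈{2}] r5c6's peers cover all but 2, so r5c6=2.

Answer: 6 9 2 7 8 1 4 5 3 / 4 5 1 3 2 9 6 7 8 / 3 8 7 5 4 6 9 2 1 / 5 7 6 1 3 8 2 9 4 / 1 4 9 6 5 2 3 8 7 / 2 3 8 9 7 4 1 6 5 / 8 1 3 2 6 5 7 4 9 / 7 2 5 4 9 3 8 1 6 / 9 6 4 8 1 7 5 3 2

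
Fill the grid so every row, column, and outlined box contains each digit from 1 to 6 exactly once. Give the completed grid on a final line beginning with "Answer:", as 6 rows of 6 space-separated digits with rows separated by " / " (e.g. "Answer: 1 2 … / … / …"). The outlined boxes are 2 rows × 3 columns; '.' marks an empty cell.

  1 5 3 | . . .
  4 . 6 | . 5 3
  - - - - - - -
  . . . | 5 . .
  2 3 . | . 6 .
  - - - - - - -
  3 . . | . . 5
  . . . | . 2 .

Step 1. [r1c5∈{4}] r1c5's peers cover all but 4 ⇒ r1c5=4.
Step 2. [r5c5∈{1}] r5c5 has the single candidate 1. So r5c5=1.
Step 3. [r3c6∈{1,2,4}] in row 3, 2 fits only at r3c6, so r3c6=2.
Step 4. [r4c6∈{1,4}] col 6 places 1 nowhere but r4c6, so r4c6=1.
Step 5. [r6c6∈{4,6}] col 6 places 4 nowhere but r6c6 ⇒ r6c6=4.
Step 6. [r5c4∈{6}] r5c4's peers cover all but 6. So r5c4=6.
Step 7. [r5c3∈{2,4}] col 3 places 2 nowhere but r5c3, so r5c3=2.
Step 8. [r4c3∈{4,5}] in row 4, 5 fits only at r4c3 ⇒ r4c3=5.
Step 9. [r6c3∈{1}] r6c3 has the single candidate 1 ⇒ r6c3=1.
Step 10. [r3c1∈{6}] r3c1's peers cover all but 6 ⇒ r3c1=6.
Step 11. [r2c4∈{1,2}] 1 has one home in row 2: r2c4, so r2c4=1.
Step 12. [r5c2∈{4}] r5c2 is down to just 4 ⇒ r5c2=4.
Step 13. [r2c2∈{2}] nothing but 2 survives at r2c2, so r2c2=2.
Step 14. [r3c3∈{4}] nothing but 4 survives at r3c3. So r3c3=4.
Step 15. [r6c4∈{3}] nothing but 3 survives at r6c4, so r6c4=3.
Step 16. [r1c6∈{6}] only 6 remains possible at r1c6 ⇒ r1c6=6.
Step 17. [r1c4∈{2}] r1c4 has the single candidate 2. So r1c4=2.
Step 18. [r6c2∈{6}] nothing but 6 survives at r6c2, so r6c2=6.
Step 19. [r3c5∈{3}] nothing but 3 survives at r3c5 ⇒ r3c5=3.
Step 20. [r3c2∈{1}] r3c2 is down to just 1 ⇒ r3c2=1.
Step 21. [r4c4∈{4}] r4c4 is down to just 4. So r4c4=4.
Step 22. [r6c1∈{5}] r6c1 has the single candidate 5 ⇒ r6c1=5.

Answer: 1 5 3 2 4 6 / 4 2 6 1 5 3 / 6 1 4 5 3 2 / 2 3 5 4 6 1 / 3 4 2 6 1 5 / 5 6 1 3 2 4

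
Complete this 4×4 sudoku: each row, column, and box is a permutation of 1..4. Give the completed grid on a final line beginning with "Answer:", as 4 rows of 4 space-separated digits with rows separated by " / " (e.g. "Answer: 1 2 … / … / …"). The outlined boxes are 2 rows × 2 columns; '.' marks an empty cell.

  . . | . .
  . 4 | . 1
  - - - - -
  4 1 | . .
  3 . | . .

Step 1. [r2c3∈{2,3}] 3 has one home in row 2: r2c3. So r2c3=3.
Step 2. [r3c3∈{2}] r3c3 is down to just 2 ⇒ r3c3=2.
Step 3. [r1c4∈{2,4}] in col 4, 2 fits only at r1c4, so r1c4=2.
Step 4. [r1c3∈{4}] nothing but 4 survives at r1c3, so r1c3=4.
Step 5. [r4c4∈{4}] nothing but 4 survives at r4c4, so r4c4=4.
Step 6. [r1c2∈{3}] r1c2 is down to just 3. So r1c2=3.
Step 7. [r4c3∈{1}] r4c3 is down to just 1, so r4c3=1.
Step 8. [r4c2∈{2}] nothing but 2 survives at r4c2. So r4c2=2.
Step 9. [r2c1∈{2}] r2c1's peers cover all but 2. So r2c1=2.
Step 10. [r1c1∈{1}] r1c1's peers cover all but 1 ⇒ r1c1=1.
Step 11. [r3c4∈{3}] r3c4 has the single candidate 3, so r3c4=3.

Answer: 1 3 4 2 / 2 4 3 1 / 4 1 2 3 / 3 2 1 4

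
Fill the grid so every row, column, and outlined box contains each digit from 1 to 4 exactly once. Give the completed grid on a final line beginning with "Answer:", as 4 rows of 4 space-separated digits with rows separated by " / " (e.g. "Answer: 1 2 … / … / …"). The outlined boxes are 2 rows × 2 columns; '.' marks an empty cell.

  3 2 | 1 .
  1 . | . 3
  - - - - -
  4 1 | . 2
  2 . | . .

Step 1. [r1c4∈{4}] only 4 remains possible at r1c4, so r1c4=4.
Step 2. [r4c2∈{3}] r4c2 has the single candidate 3, so r4c2=3.
Step 3. [r3c3∈{3}] r3c3 has the single candidate 3. So r3c3=3.
Step 4. [r2c2∈{4}] nothing but 4 survives at r2c2 ⇒ r2c2=4.
Step 5. [r2c3∈{2}] r2c3 is down to just 2 ⇒ r2c3=2.
Step 6. [r4c4∈{1}] nothing but 1 survives at r4c4, so r4c4=1.
Step 7. [r4c3∈{4}] r4c3 is down to just 4, so r4c3=4.

Answer: 3 2 1 4 / 1 4 2 3 / 4 1 3 2 / 2 3 4 1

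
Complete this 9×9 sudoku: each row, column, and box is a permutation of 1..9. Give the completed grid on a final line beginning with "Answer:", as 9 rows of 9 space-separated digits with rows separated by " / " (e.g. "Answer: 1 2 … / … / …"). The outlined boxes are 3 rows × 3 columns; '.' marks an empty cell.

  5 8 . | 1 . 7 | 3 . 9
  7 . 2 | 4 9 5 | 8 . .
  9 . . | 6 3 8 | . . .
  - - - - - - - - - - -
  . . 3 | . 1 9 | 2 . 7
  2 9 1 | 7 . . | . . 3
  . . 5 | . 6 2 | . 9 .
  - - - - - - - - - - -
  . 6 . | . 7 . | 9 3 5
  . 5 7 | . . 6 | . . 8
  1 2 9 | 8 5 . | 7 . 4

Step 1. [r8c8∈{1,2}] in box 9, 2 fits only at r8c8 ⇒ r8c8=2.
Step 2. [r4c2∈{4}] r4c2 has the single candidate 4 ⇒ r4c2=4.
Step 3. [r5c6∈{4}] r5c6's peers cover all but 4. So r5c6=4.
Step 4. [r3c3∈{4}] r3c3 is down to just 4. So r3c3=4.
Step 5. [r9c8∈{6}] r9c8's peers cover all but 6, so r9c8=6.
Step 6. [r2c8∈{1}] r2c8 is down to just 1. So r2c8=1.
Step 7. [r6c1∈{8}] r6c1 is down to just 8 ⇒ r6c1=8.
Step 8. [r8c1∈{3,4}] r8c1 is the only open cell in col 1 admitting 3 ⇒ r8c1=3.
Step 9. [r3c7∈{5}] only 5 remains possible at r3c7 ⇒ r3c7=5.
Step 10. [r4c8∈{5,8}] across row 4, 8 lands solely at r4c8. So r4c8=8.
Step 11. [r6c9∈{1}] r6c9 has the single candidate 1 ⇒ r6c9=1.
Step 12. [r8c5∈{4}] r8c5 has the single candidate 4, so r8c5=4.
Step 13. [r4c4∈{5}] only 5 remains possible at r4c4. So r4c4=5.
Step 14. [r5c7∈{6}] only 6 remains possible at r5c7. So r5c7=6.
Step 15. [r4c1∈{6}] r4c1's peers cover all but 6, so r4c1=6.
Step 16. [r1c5∈{2}] r1c5 has the single candidate 2 ⇒ r1c5=2.
Step 17. [r2c9∈{6}] only 6 remains possible at r2c9. So r2c9=6.
Step 18. [r1c3∈{6}] nothing but 6 survives at r1c3, so r1c3=6.
Step 19. [r5c5∈{8}] r5c5 has the single candidate 8. So r5c5=8.
Step 20. [r3c9∈{2}] r3c9's peers cover all but 2 ⇒ r3c9=2.
Step 21. [r8c7∈{1}] only 1 remains possible at r8c7. So r8c7=1.
Step 22. [r5c8∈{5}] only 5 remains possible at r5c8 ⇒ r5c8=5.
Step 23. [r7c4∈{2}] only 2 remains possible at r7c4, so r7c4=2.
Step 24. [r7c1∈{4}] only 4 remains possible at r7c1, so r7c1=4.
Step 25. [r9c6∈{3}] r9c6's peers cover all but 3, so r9c6=3.
Step 26. [r2c2∈{3}] only 3 remains possible at r2c2. So r2c2=3.
Step 27. [r3c2∈{1}] r3c2's peers cover all but 1, so r3c2=1.
Step 28. [r1c8∈{4}] r1c8's peers cover all but 4 ⇒ r1c8=4.
Step 29. [r6c7∈{4}] only 4 remains possible at r6c7, so r6c7=4.
Step 30. [r6c2∈{7}] r6c2's peers cover all but 7 ⇒ r6c2=7.
Step 31. [r3c8∈{7}] r3c8's peers cover all but 7 ⇒ r3c8=7.
Step 32. [r6c4∈{3}] only 3 remains possible at r6c4. So r6c4=3.
Step 33. [r8c4∈{9}] r8c4's peers cover all but 9. So r8c4=9.
Step 34. [r7c3∈{8}] only 8 remains possible at r7c3 ⇒ r7c3=8.
Step 35. [r7c6∈{1}] nothing but 1 survives at r7c6 ⇒ r7c6=1.

Answer: 5 8 6 1 2 7 3 4 9 / 7 3 2 4 9 5 8 1 6 / 9 1 4 6 3 8 5 7 2 / 6 4 3 5 1 9 2 8 7 / 2 9 1 7 8 4 6 5 3 / 8 7 5 3 6 2 4 9 1 / 4 6 8 2 7 1 9 3 5 / 3 5 7 9 4 6 1 2 8 / 1 2 9 8 5 3 7 6 4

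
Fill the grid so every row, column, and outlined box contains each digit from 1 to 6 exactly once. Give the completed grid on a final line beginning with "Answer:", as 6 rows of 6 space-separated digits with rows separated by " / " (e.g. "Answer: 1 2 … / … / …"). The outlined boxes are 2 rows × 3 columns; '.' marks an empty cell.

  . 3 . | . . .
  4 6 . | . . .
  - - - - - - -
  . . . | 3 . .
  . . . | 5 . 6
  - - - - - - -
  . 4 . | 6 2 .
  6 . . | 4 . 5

Step 1. [r3c6∈{1,2,4}] across box 4, 2 lands solely at r3c6. So r3c6=2.
Step 2. [r3c2∈{1,5}] in col 2, 5 fits only at r3c2. So r3c2=5.
Step 3. [r3c1∈{1}] nothing but 1 survives at r3c1 ⇒ r3c1=1.
Step 4. [r4c5∈{1,4}] row 4 places 1 nowhere but r4c5. So r4c5=1.
Step 5. [r5c6∈{1,3}] 1 has one home in box 6: r5c6, so r5c6=1.
Step 6. [r4c3∈{2,3,4}] in row 4, 4 fits only at r4c3. So r4c3=4.
Step 7. [r6c5∈{3}] nothing but 3 survives at r6c5, so r6c5=3.
Step 8. [r5c3∈{3,5}] 3 has one home in col 3: r5c3. So r5c3=3.
Step 9. [r1c5∈{4,5,6}] 6 has one home in row 1: r1c5, so r1c5=6.
Step 10. [r6c2∈{1,2}] in col 2, 1 fits only at r6c2 ⇒ r6c2=1.
Step 11. [r6c3∈{2}] r6c3's peers cover all but 2, so r6c3=2.
Step 12. [r1c1∈{2,5}] r1c1 is the only open cell in box 1 admitting 2. So r1c1=2.
Step 13. [r1c4∈{1}] r1c4 has the single candidate 1, so r1c4=1.
Step 14. [r1c3∈{5}] r1c3 is down to just 5 ⇒ r1c3=5.
Step 15. [r2c5∈{5}] only 5 remains possible at r2c5 ⇒ r2c5=5.
Step 16. [r3c3∈{6}] nothing but 6 survives at r3c3, so r3c3=6.
Step 17. [r4c2∈{2}] r4c2's peers cover all but 2. So r4c2=2.
Step 18. [r2c4∈{2}] r2c4 has the single candidate 2, so r2c4=2.
Step 19. [r4c1∈{3}] only 3 remains possible at r4c1, so r4c1=3.
Step 20. [r3c5∈{4}] r3c5's peers cover all but 4. So r3c5=4.
Step 21. [r2c6∈{3}] r2c6's peers cover all but 3. So r2c6=3.
Step 22. [r5c1∈{5}] nothing but 5 survives at r5c1 ⇒ r5c1=5.
Step 23. [r1c6∈{4}] only 4 remains possible at r1c6, so r1c6=4.
Step 24. [r2c3∈{1}] nothing but 1 survives at r2c3. So r2c3=1.

Answer: 2 3 5 1 6 4 / 4 6 1 2 5 3 / 1 5 6 3 4 2 / 3 2 4 5 1 6 / 5 4 3 6 2 1 / 6 1 2 4 3 5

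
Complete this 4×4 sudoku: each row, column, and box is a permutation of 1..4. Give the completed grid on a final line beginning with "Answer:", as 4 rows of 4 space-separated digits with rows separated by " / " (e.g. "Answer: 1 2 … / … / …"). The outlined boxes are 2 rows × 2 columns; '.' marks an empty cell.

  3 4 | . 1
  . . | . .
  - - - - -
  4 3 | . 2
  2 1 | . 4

Step 1. [r2c3∈{2,3,4}] 4 has one home in row 2: r2c3. So r2c3=4.
Step 2. [r1c3∈{2}] nothing but 2 survives at r1c3 ⇒ r1c3=2.
Step 3. [r2c1∈{1}] nothing but 1 survives at r2c1. So r2c1=1.
Step 4. [r4c3∈{3}] nothing but 3 survives at r4c3. So r4c3=3.
Step 5. [r3c3∈{1}] r3c3 is down to just 1, so r3c3=1.
Step 6. [r2c4∈{3}] r2c4 is down to just 3 ⇒ r2c4=3.
Step 7. [r2c2∈{2}] nothing but 2 survives at r2c2 ⇒ r2c2=2.

Answer: 3 4 2 1 / 1 2 4 3 / 4 3 1 2 / 2 1 3 4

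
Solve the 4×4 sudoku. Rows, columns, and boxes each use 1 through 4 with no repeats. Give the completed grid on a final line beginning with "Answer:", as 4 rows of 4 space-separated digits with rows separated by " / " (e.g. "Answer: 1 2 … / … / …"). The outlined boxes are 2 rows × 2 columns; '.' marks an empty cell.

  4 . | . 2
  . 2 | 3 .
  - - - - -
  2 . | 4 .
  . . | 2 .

Step 1. [r4c1∈{1,3}] col 1 places 3 nowhere but r4c1 ⇒ r4c1=3.
Step 2. [r4c4∈{1}] r4c4 is down to just 1 ⇒ r4c4=1.
Step 3. [r1c2∈{1,3}] in row 1, 3 fits only at r1c2, so r1c2=3.
Step 4. [r2c4∈{4}] r2c4 has the single candidate 4. So r2c4=4.
Step 5. [r2c1∈{1}] r2c1 has the single candidate 1, so r2c1=1.
Step 6. [r1c3∈{1}] r1c3 is down to just 1 ⇒ r1c3=1.
Step 7. [r3c2∈{1}] r3c2 is down to just 1 ⇒ r3c2=1.
Step 8. [r3c4∈{3}] r3c4 is down to just 3 ⇒ r3c4=3.
Step 9. [r4c2∈{4}] nothing but 4 survives at r4c2 ⇒ r4c2=4.

Answer: 4 3 1 2 / 1 2 3 4 / 2 1 4 3 / 3 4 2 1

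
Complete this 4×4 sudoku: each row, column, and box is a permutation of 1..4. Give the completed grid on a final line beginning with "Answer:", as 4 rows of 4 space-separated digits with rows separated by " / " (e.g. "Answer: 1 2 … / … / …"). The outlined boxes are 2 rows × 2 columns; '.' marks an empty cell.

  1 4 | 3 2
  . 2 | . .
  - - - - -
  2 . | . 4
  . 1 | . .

Step 1. [r2c1∈{3}] only 3 remains possible at r2c1 ⇒ r2c1=3.
Step 2. [r3c3∈{1}] nothing but 1 survives at r3c3 ⇒ r3c3=1.
Step 3. [r2c4∈{1}] only 1 remains possible at r2c4, so r2c4=1.
Step 4. [r4c3∈{2}] r4c3's peers cover all but 2 ⇒ r4c3=2.
Step 5. [r3c2∈{3}] r3c2 is down to just 3 ⇒ r3c2=3.
Step 6. [r4c4∈{3}] r4c4 is down to just 3. So r4c4=3.
Step 7. [r4c1∈{4}] nothing but 4 survives at r4c1, so r4c1=4.
Step 8. [r2c3∈{4}] nothing but 4 survives at r2c3, so r2c3=4.

Answer: 1 4 3 2 / 3 2 4 1 / 2 3 1 4 / 4 1 2 3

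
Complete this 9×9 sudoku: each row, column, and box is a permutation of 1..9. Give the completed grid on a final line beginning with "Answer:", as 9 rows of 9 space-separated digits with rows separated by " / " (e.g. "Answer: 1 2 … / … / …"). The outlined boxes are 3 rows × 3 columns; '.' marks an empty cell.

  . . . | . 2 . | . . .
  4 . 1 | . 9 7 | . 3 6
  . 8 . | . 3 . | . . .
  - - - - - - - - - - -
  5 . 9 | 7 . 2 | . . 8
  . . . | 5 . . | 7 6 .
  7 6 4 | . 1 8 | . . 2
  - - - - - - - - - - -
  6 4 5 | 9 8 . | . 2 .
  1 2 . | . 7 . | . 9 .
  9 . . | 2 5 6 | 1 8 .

Step 1. [r9c9∈{3,4,7}] r9c9 is the only open cell in row 9 admitting 4, so r9c9=4.
Step 2. [r7c7∈{3}] only 3 remains possible at r7c7. So r7c7=3.
Step 3. [r5c9∈{1,3,9}] 3 has one home in col 9: r5c9, so r5c9=3.
Step 4. [r1c2∈{3,5,7,9}] col 2 places 9 nowhere but r1c2, so r1c2=9.
Step 5. [r3c9∈{1,5,7,9}] col 9 places 9 nowhere but r3c9. So r3c9=9.
Step 6. [r1c9∈{1,5,7}] 1 has one home in col 9: r1c9, so r1c9=1.
Step 7. [r4c7∈{4}] r4c7's peers cover all but 4 ⇒ r4c7=4.
Step 8. [r3c4∈{1,4,6}] col 4 places 1 nowhere but r3c4, so r3c4=1.
Step 9. [r3c1∈{2}] r3c1 has the single candidate 2, so r3c1=2.
Step 10. [r3c7∈{5}] r3c7 has the single candidate 5. So r3c7=5.
Step 11. [r3c6∈{4}] r3c6 has the single candidate 4. So r3c6=4.
Step 12. [r3c3∈{6,7}] in row 3, 6 fits only at r3c3. So r3c3=6.
Step 13. [r1c3∈{3,7}] 7 has one home in box 1: r1c3. So r1c3=7.
Step 14. [r8c3∈{3,8}] row 8 places 8 nowhere but r8c3, so r8c3=8.
Step 15. [r4c2∈{1,3}] in row 4, 3 fits only at r4c2 ⇒ r4c2=3.
Step 16. [r1c7∈{8}] r1c7 is down to just 8, so r1c7=8.
Step 17. [r8c6∈{3}] only 3 remains possible at r8c6. So r8c6=3.
Step 18. [r6c7∈{9}] r6c7's peers cover all but 9 ⇒ r6c7=9.
Step 19. [r5c3∈{2}] r5c3 is down to just 2 ⇒ r5c3=2.
Step 20. [r2c7∈{2}] r2c7 has the single candidate 2, so r2c7=2.
Step 21. [r9c2∈{7}] r9c2's peers cover all but 7, so r9c2=7.
Step 22. [r7c6∈{1}] r7c6 has the single candidate 1, so r7c6=1.
Step 23. [r1c1∈{3}] only 3 remains possible at r1c1, so r1c1=3.
Step 24. [r6c8∈{5}] r6c8 has the single candidate 5, so r6c8=5.
Step 25. [r5c1∈{8}] r5c1's peers cover all but 8 ⇒ r5c1=8.
Step 26. [r6c4∈{3}] r6c4 is down to just 3, so r6c4=3.
Step 27. [r5c6∈{9}] nothing but 9 survives at r5c6 ⇒ r5c6=9.
Step 28. [r8c9∈{5}] r8c9 has the single candidate 5. So r8c9=5.
Step 29. [r8c4∈{4}] r8c4's peers cover all but 4 ⇒ r8c4=4.
Step 30. [r3c8∈{7}] r3c8 has the single candidate 7 ⇒ r3c8=7.
Step 31. [r7c9∈{7}] r7c9's peers cover all but 7. So r7c9=7.
Step 32. [r2c4∈{8}] r2c4's peers cover all but 8 ⇒ r2c4=8.
Step 33. [r4c5∈{6}] only 6 remains possible at r4c5, so r4c5=6.
Step 34. [r5c5∈{4}] nothing but 4 survives at r5c5, so r5c5=4.
Step 35. [r1c8∈{4}] r1c8 has the single candidate 4. So r1c8=4.
Step 36. [r9c3∈{3}] r9c3's peers cover all but 3, so r9c3=3.
Step 37. [r4c8∈{1}] r4c8's peers cover all but 1 ⇒ r4c8=1.
Step 38. [r8c7∈{6}] r8c7 is down to just 6, so r8c7=6.
Step 39. [r2c2∈{5}] only 5 remains possible at r2c2 ⇒ r2c2=5.
Step 40. [r5c2∈{1}] only 1 remains possible at r5c2 ⇒ r5c2=1.
Step 41. [r1c4∈{6}] nothing but 6 survives at r1c4 ⇒ r1c4=6.
Step 42. [r1c6∈{5}] r1c6 has the single candidate 5. So r1c6=5.

Answer: 3 9 7 6 2 5 8 4 1 / 4 5 1 8 9 7 2 3 6 / 2 8 6 1 3 4 5 7 9 / 5 3 9 7 6 2 4 1 8 / 8 1 2 5 4 9 7 6 3 / 7 6 4 3 1 8 9 5 2 / 6 4 5 9 8 1 3 2 7 / 1 2 8 4 7 3 6 9 5 / 9 7 3 2 5 6 1 8 4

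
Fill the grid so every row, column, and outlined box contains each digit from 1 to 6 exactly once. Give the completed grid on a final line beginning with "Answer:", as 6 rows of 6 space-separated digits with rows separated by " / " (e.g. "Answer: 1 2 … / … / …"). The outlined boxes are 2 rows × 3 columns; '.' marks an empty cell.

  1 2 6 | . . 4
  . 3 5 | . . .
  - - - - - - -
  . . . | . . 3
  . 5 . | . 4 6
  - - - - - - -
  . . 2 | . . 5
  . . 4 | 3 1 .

Step 1. [r5c5∈{6}] r5c5's peers cover all but 6. So r5c5=6.
Step 2. [r3c2∈{1,4,6}] col 2 places 4 nowhere but r3c2 ⇒ r3c2=4.
Step 3. [r2c5∈{2}] only 2 remains possible at r2c5, so r2c5=2.
Step 4. [r1c4∈{5}] only 5 remains possible at r1c4 ⇒ r1c4=5.
Step 5. [r4c3∈{1,3}] r4c3 is the only open cell in col 3 admitting 3. So r4c3=3.
Step 6. [r4c4∈{1,2}] row 4 places 1 nowhere but r4c4, so r4c4=1.
Step 7. [r3c1∈{2,6}] in row 3, 6 fits only at r3c1 ⇒ r3c1=6.
Step 8. [r4c1∈{2}] only 2 remains possible at r4c1. So r4c1=2.
Step 9. [r2c1∈{4}] r2c1 has the single candidate 4, so r2c1=4.
Step 10. [r6c6∈{2}] only 2 remains possible at r6c6. So r6c6=2.
Step 11. [r6c1∈{5}] r6c1's peers cover all but 5 ⇒ r6c1=5.
Step 12. [r3c3∈{1}] r3c3 has the single candidate 1. So r3c3=1.
Step 13. [r2c6∈{1}] r2c6 is down to just 1 ⇒ r2c6=1.
Step 14. [r2c4∈{6}] r2c4 is down to just 6, so r2c4=6.
Step 15. [r5c4∈{4}] nothing but 4 survives at r5c4, so r5c4=4.
Step 16. [r5c2∈{1}] r5c2's peers cover all but 1. So r5c2=1.
Step 17. [r3c4∈{2}] nothing but 2 survives at r3c4. So r3c4=2.
Step 18. [r6c2∈{6}] r6c2 is down to just 6, so r6c2=6.
Step 19. [r5c1∈{3}] only 3 remains possible at r5c1 ⇒ r5c1=3.
Step 20. [r1c5∈{3}] r1c5's peers cover all but 3. So r1c5=3.
Step 21. [r3c5∈{5}] r3c5 has the single candidate 5. So r3c5=5.

Answer: 1 2 6 5 3 4 / 4 3 5 6 2 1 / 6 4 1 2 5 3 / 2 5 3 1 4 6 / 3 1 2 4 6 5 / 5 6 4 3 1 2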